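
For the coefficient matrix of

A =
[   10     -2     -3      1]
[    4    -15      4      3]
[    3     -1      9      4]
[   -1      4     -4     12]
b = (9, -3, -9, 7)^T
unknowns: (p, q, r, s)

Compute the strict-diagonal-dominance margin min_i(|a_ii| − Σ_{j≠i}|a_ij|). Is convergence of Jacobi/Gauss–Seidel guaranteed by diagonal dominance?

1

row 1: |10| − (2+3+1) = 4
row 2: |-15| − (4+4+3) = 4
row 3: |9| − (3+1+4) = 1
row 4: |12| − (1+4+4) = 3
minimum over rows = 1 → strictly diagonally dominant (convergence guaranteed)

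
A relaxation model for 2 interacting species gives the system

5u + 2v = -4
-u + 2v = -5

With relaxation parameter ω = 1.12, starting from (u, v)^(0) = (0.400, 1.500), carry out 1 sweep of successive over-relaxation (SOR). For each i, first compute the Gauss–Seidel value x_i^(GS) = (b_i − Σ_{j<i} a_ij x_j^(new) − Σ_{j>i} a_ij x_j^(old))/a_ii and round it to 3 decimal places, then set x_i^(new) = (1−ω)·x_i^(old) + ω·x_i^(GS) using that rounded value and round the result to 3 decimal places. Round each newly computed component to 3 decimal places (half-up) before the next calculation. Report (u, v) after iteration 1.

Iteration 1:
  u: GS value = (-4 - (2)·1.500) / (5) = -1.400;  u ← (1−ω)·0.400 + ω·-1.400 = -1.616
  v: GS value = (-5 - (-1)·-1.616) / (2) = -3.308;  v ← (1−ω)·1.500 + ω·-3.308 = -3.885

(-1.616, -3.885)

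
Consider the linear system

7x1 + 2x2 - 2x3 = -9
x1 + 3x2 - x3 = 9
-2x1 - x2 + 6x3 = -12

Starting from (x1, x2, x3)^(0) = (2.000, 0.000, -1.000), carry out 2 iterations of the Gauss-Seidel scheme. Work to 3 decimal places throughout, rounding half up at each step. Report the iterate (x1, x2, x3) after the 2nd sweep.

Iteration 1:
  x1 = (-9 - (2)·0.000 - (-2)·-1.000) / (7) = -1.571
  x2 = (9 - (1)·-1.571 - (-1)·-1.000) / (3) = 3.190
  x3 = (-12 - (-2)·-1.571 - (-1)·3.190) / (6) = -1.992
Iteration 2:
  x1 = (-9 - (2)·3.190 - (-2)·-1.992) / (7) = -2.766
  x2 = (9 - (1)·-2.766 - (-1)·-1.992) / (3) = 3.258
  x3 = (-12 - (-2)·-2.766 - (-1)·3.258) / (6) = -2.379

(-2.766, 3.258, -2.379)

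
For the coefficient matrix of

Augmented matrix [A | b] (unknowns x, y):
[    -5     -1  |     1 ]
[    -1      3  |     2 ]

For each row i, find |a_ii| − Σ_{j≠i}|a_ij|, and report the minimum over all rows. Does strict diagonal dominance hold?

2

row 1: |-5| − (1) = 4
row 2: |3| − (1) = 2
minimum over rows = 2 → strictly diagonally dominant (convergence guaranteed)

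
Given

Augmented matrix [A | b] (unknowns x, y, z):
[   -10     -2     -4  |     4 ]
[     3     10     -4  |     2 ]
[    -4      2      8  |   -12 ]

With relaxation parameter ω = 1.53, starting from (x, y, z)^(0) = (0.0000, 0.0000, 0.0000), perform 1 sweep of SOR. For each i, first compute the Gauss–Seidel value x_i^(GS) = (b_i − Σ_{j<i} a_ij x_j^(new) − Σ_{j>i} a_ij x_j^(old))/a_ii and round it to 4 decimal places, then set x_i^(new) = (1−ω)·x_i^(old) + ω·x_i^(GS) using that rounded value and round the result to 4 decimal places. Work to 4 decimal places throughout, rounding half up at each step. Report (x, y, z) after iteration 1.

Iteration 1:
  x: GS value = (4 - (-2)·0.0000 - (-4)·0.0000) / (-10) = -0.4000;  x ← (1−ω)·0.0000 + ω·-0.4000 = -0.6120
  y: GS value = (2 - (3)·-0.6120 - (-4)·0.0000) / (10) = 0.3836;  y ← (1−ω)·0.0000 + ω·0.3836 = 0.5869
  z: GS value = (-12 - (-4)·-0.6120 - (2)·0.5869) / (8) = -1.9527;  z ← (1−ω)·0.0000 + ω·-1.9527 = -2.9876

(-0.6120, 0.5869, -2.9876)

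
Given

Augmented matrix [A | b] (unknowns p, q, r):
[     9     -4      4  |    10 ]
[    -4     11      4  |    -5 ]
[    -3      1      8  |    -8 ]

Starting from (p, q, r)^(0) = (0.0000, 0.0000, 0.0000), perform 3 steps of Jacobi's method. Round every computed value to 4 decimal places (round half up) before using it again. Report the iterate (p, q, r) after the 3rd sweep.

(1.4843, 0.2291, -0.5315)

Iteration 1:
  p = (10 - (-4)·0.0000 - (4)·0.0000) / (9) = 1.1111
  q = (-5 - (-4)·0.0000 - (4)·0.0000) / (11) = -0.4545
  r = (-8 - (-3)·0.0000 - (1)·0.0000) / (8) = -1.0000
Iteration 2:
  p = (10 - (-4)·-0.4545 - (4)·-1.0000) / (9) = 1.3536
  q = (-5 - (-4)·1.1111 - (4)·-1.0000) / (11) = 0.3131
  r = (-8 - (-3)·1.1111 - (1)·-0.4545) / (8) = -0.5265
Iteration 3:
  p = (10 - (-4)·0.3131 - (4)·-0.5265) / (9) = 1.4843
  q = (-5 - (-4)·1.3536 - (4)·-0.5265) / (11) = 0.2291
  r = (-8 - (-3)·1.3536 - (1)·0.3131) / (8) = -0.5315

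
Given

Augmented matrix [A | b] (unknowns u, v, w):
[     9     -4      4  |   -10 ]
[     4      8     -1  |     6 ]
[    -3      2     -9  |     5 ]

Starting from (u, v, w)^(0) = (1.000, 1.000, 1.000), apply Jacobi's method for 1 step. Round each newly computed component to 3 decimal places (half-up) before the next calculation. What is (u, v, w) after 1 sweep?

(-1.111, 0.375, -0.667)

Iteration 1:
  u = (-10 - (-4)·1.000 - (4)·1.000) / (9) = -1.111
  v = (6 - (4)·1.000 - (-1)·1.000) / (8) = 0.375
  w = (5 - (-3)·1.000 - (2)·1.000) / (-9) = -0.667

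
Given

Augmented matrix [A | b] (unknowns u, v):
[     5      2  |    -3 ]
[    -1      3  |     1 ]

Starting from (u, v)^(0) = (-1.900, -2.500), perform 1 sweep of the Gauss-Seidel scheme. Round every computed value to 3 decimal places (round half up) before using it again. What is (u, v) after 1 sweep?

(0.400, 0.467)

Iteration 1:
  u = (-3 - (2)·-2.500) / (5) = 0.400
  v = (1 - (-1)·0.400) / (3) = 0.467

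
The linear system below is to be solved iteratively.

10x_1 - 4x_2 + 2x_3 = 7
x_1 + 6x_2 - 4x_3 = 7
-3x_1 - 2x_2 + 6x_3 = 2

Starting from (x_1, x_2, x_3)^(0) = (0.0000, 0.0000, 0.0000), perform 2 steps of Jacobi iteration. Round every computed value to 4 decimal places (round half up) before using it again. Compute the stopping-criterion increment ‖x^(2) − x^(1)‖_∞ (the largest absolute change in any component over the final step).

Iteration 1:
  x_1 = (7 - (-4)·0.0000 - (2)·0.0000) / (10) = 0.7000
  x_2 = (7 - (1)·0.0000 - (-4)·0.0000) / (6) = 1.1667
  x_3 = (2 - (-3)·0.0000 - (-2)·0.0000) / (6) = 0.3333
Iteration 2:
  x_1 = (7 - (-4)·1.1667 - (2)·0.3333) / (10) = 1.1000
  x_2 = (7 - (1)·0.7000 - (-4)·0.3333) / (6) = 1.2722
  x_3 = (2 - (-3)·0.7000 - (-2)·1.1667) / (6) = 1.0722
Change: (0.4000, 0.1055, 0.7389) → max |·| = 0.7389

0.7389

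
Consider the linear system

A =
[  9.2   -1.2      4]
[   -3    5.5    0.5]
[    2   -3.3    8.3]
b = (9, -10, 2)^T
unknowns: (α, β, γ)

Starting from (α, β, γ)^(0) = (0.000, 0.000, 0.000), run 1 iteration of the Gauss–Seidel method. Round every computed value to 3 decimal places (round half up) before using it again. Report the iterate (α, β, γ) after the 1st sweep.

(0.978, -1.285, -0.506)

Iteration 1:
  α = (9 - (-1.2)·0.000 - (4)·0.000) / (9.2) = 0.978
  β = (-10 - (-3)·0.978 - (0.5)·0.000) / (5.5) = -1.285
  γ = (2 - (2)·0.978 - (-3.3)·-1.285) / (8.3) = -0.506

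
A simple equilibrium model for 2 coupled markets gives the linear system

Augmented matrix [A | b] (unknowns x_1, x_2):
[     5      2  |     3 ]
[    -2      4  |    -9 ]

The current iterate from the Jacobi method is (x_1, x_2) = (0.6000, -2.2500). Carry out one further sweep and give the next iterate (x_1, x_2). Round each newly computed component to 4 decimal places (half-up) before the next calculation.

(1.5000, -1.9500)

One sweep:
  x_1 = (3 - (2)·-2.2500) / (5) = 1.5000
  x_2 = (-9 - (-2)·0.6000) / (4) = -1.9500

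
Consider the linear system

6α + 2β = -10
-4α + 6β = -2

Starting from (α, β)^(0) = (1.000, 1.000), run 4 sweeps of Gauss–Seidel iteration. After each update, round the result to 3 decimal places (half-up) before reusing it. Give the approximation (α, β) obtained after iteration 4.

(-1.265, -1.177)

Iteration 1:
  α = (-10 - (2)·1.000) / (6) = -2.000
  β = (-2 - (-4)·-2.000) / (6) = -1.667
Iteration 2:
  α = (-10 - (2)·-1.667) / (6) = -1.111
  β = (-2 - (-4)·-1.111) / (6) = -1.074
Iteration 3:
  α = (-10 - (2)·-1.074) / (6) = -1.309
  β = (-2 - (-4)·-1.309) / (6) = -1.206
Iteration 4:
  α = (-10 - (2)·-1.206) / (6) = -1.265
  β = (-2 - (-4)·-1.265) / (6) = -1.177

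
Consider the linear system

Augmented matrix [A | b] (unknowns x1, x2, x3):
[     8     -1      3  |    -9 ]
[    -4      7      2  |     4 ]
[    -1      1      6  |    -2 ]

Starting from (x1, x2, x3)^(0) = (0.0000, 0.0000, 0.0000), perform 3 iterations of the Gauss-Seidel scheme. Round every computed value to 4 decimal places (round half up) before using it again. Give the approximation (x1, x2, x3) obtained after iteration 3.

Iteration 1:
  x1 = (-9 - (-1)·0.0000 - (3)·0.0000) / (8) = -1.1250
  x2 = (4 - (-4)·-1.1250 - (2)·0.0000) / (7) = -0.0714
  x3 = (-2 - (-1)·-1.1250 - (1)·-0.0714) / (6) = -0.5089
Iteration 2:
  x1 = (-9 - (-1)·-0.0714 - (3)·-0.5089) / (8) = -0.9431
  x2 = (4 - (-4)·-0.9431 - (2)·-0.5089) / (7) = 0.1779
  x3 = (-2 - (-1)·-0.9431 - (1)·0.1779) / (6) = -0.5202
Iteration 3:
  x1 = (-9 - (-1)·0.1779 - (3)·-0.5202) / (8) = -0.9077
  x2 = (4 - (-4)·-0.9077 - (2)·-0.5202) / (7) = 0.2014
  x3 = (-2 - (-1)·-0.9077 - (1)·0.2014) / (6) = -0.5182

(-0.9077, 0.2014, -0.5182)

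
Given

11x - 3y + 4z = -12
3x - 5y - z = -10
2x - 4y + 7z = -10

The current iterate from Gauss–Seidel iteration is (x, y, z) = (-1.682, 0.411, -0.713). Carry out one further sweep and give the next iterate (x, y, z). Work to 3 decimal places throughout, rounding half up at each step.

(-0.720, 1.711, -0.245)

One sweep:
  x = (-12 - (-3)·0.411 - (4)·-0.713) / (11) = -0.720
  y = (-10 - (3)·-0.720 - (-1)·-0.713) / (-5) = 1.711
  z = (-10 - (2)·-0.720 - (-4)·1.711) / (7) = -0.245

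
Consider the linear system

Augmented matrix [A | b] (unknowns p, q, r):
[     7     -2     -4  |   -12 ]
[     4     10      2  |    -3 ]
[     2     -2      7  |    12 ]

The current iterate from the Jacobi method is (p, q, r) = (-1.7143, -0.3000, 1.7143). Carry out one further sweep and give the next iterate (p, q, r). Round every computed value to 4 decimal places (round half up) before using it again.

(-0.8204, 0.0429, 2.1184)

One sweep:
  p = (-12 - (-2)·-0.3000 - (-4)·1.7143) / (7) = -0.8204
  q = (-3 - (4)·-1.7143 - (2)·1.7143) / (10) = 0.0429
  r = (12 - (2)·-1.7143 - (-2)·-0.3000) / (7) = 2.1184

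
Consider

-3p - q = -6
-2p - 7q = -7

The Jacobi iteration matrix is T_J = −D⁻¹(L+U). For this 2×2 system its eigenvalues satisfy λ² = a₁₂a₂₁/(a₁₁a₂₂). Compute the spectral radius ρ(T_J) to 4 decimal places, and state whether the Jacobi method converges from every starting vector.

a₁₂a₂₁/(a₁₁a₂₂) = (-1)·(-2) / ((-3)·(-7)) = 0.095238
ρ = √|0.095238| = √0.095238 = 0.3086
ρ < 1, so Jacobi converges

0.3086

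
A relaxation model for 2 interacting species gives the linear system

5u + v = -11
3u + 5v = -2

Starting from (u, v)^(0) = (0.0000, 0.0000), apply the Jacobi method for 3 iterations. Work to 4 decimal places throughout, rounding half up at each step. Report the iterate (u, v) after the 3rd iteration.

Iteration 1:
  u = (-11 - (1)·0.0000) / (5) = -2.2000
  v = (-2 - (3)·0.0000) / (5) = -0.4000
Iteration 2:
  u = (-11 - (1)·-0.4000) / (5) = -2.1200
  v = (-2 - (3)·-2.2000) / (5) = 0.9200
Iteration 3:
  u = (-11 - (1)·0.9200) / (5) = -2.3840
  v = (-2 - (3)·-2.1200) / (5) = 0.8720

(-2.3840, 0.8720)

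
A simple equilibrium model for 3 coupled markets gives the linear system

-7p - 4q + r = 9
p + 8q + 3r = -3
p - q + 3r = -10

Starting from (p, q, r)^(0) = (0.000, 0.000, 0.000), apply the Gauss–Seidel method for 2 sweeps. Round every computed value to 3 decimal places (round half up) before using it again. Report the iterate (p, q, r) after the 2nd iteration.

Iteration 1:
  p = (9 - (-4)·0.000 - (1)·0.000) / (-7) = -1.286
  q = (-3 - (1)·-1.286 - (3)·0.000) / (8) = -0.214
  r = (-10 - (1)·-1.286 - (-1)·-0.214) / (3) = -2.976
Iteration 2:
  p = (9 - (-4)·-0.214 - (1)·-2.976) / (-7) = -1.589
  q = (-3 - (1)·-1.589 - (3)·-2.976) / (8) = 0.940
  r = (-10 - (1)·-1.589 - (-1)·0.940) / (3) = -2.490

(-1.589, 0.940, -2.490)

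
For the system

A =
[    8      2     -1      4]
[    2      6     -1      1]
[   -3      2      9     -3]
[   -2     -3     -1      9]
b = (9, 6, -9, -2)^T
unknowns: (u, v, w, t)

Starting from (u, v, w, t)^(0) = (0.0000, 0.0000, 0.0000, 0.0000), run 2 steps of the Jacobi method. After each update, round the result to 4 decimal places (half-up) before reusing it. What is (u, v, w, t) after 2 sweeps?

Iteration 1:
  u = (9 - (2)·0.0000 - (-1)·0.0000 - (4)·0.0000) / (8) = 1.1250
  v = (6 - (2)·0.0000 - (-1)·0.0000 - (1)·0.0000) / (6) = 1.0000
  w = (-9 - (-3)·0.0000 - (2)·0.0000 - (-3)·0.0000) / (9) = -1.0000
  t = (-2 - (-2)·0.0000 - (-3)·0.0000 - (-1)·0.0000) / (9) = -0.2222
Iteration 2:
  u = (9 - (2)·1.0000 - (-1)·-1.0000 - (4)·-0.2222) / (8) = 0.8611
  v = (6 - (2)·1.1250 - (-1)·-1.0000 - (1)·-0.2222) / (6) = 0.4954
  w = (-9 - (-3)·1.1250 - (2)·1.0000 - (-3)·-0.2222) / (9) = -0.9213
  t = (-2 - (-2)·1.1250 - (-3)·1.0000 - (-1)·-1.0000) / (9) = 0.2500

(0.8611, 0.4954, -0.9213, 0.2500)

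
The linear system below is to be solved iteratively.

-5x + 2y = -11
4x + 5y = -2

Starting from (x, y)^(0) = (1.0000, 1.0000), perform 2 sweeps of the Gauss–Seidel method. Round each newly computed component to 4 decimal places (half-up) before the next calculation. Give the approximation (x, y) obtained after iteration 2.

(1.2080, -1.3664)

Iteration 1:
  x = (-11 - (2)·1.0000) / (-5) = 2.6000
  y = (-2 - (4)·2.6000) / (5) = -2.4800
Iteration 2:
  x = (-11 - (2)·-2.4800) / (-5) = 1.2080
  y = (-2 - (4)·1.2080) / (5) = -1.3664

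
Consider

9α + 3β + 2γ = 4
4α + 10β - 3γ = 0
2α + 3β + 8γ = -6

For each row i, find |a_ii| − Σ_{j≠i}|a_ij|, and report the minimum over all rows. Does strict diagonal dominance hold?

row 1: |9| − (3+2) = 4
row 2: |10| − (4+3) = 3
row 3: |8| − (2+3) = 3
minimum over rows = 3 → strictly diagonally dominant (convergence guaranteed)

3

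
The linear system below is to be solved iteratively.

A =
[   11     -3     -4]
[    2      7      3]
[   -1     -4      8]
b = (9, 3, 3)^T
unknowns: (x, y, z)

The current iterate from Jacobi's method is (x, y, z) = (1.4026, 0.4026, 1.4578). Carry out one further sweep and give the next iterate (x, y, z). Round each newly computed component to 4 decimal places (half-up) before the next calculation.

One sweep:
  x = (9 - (-3)·0.4026 - (-4)·1.4578) / (11) = 1.4581
  y = (3 - (2)·1.4026 - (3)·1.4578) / (7) = -0.5969
  z = (3 - (-1)·1.4026 - (-4)·0.4026) / (8) = 0.7516

(1.4581, -0.5969, 0.7516)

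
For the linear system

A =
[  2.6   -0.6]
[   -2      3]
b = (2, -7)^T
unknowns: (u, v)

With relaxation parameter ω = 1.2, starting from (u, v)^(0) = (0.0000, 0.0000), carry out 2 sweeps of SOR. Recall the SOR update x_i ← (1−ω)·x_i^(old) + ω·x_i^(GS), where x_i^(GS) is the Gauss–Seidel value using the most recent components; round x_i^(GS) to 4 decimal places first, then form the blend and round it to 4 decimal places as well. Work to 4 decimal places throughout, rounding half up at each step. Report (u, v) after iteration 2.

Iteration 1:
  u: GS value = (2 - (-0.6)·0.0000) / (2.6) = 0.7692;  u ← (1−ω)·0.0000 + ω·0.7692 = 0.9230
  v: GS value = (-7 - (-2)·0.9230) / (3) = -1.7180;  v ← (1−ω)·0.0000 + ω·-1.7180 = -2.0616
Iteration 2:
  u: GS value = (2 - (-0.6)·-2.0616) / (2.6) = 0.2935;  u ← (1−ω)·0.9230 + ω·0.2935 = 0.1676
  v: GS value = (-7 - (-2)·0.1676) / (3) = -2.2216;  v ← (1−ω)·-2.0616 + ω·-2.2216 = -2.2536

(0.1676, -2.2536)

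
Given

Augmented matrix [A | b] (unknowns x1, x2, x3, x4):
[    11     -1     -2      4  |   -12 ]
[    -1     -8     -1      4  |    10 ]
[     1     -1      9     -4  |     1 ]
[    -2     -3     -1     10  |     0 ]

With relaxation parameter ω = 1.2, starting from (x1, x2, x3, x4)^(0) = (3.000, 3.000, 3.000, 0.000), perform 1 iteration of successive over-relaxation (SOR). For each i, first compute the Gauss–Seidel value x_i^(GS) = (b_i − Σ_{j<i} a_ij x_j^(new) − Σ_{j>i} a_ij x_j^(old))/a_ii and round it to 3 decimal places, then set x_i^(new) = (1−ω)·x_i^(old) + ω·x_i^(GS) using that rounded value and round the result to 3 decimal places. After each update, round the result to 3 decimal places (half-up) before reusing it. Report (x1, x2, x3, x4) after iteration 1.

(-0.928, -2.411, -0.665, -1.170)

Iteration 1:
  x1: GS value = (-12 - (-1)·3.000 - (-2)·3.000 - (4)·0.000) / (11) = -0.273;  x1 ← (1−ω)·3.000 + ω·-0.273 = -0.928
  x2: GS value = (10 - (-1)·-0.928 - (-1)·3.000 - (4)·0.000) / (-8) = -1.509;  x2 ← (1−ω)·3.000 + ω·-1.509 = -2.411
  x3: GS value = (1 - (1)·-0.928 - (-1)·-2.411 - (-4)·0.000) / (9) = -0.054;  x3 ← (1−ω)·3.000 + ω·-0.054 = -0.665
  x4: GS value = (0 - (-2)·-0.928 - (-3)·-2.411 - (-1)·-0.665) / (10) = -0.975;  x4 ← (1−ω)·0.000 + ω·-0.975 = -1.170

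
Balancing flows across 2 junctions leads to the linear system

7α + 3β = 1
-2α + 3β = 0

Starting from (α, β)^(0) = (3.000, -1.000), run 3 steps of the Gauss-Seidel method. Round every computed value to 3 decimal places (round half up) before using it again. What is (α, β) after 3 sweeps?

Iteration 1:
  α = (1 - (3)·-1.000) / (7) = 0.571
  β = (0 - (-2)·0.571) / (3) = 0.381
Iteration 2:
  α = (1 - (3)·0.381) / (7) = -0.020
  β = (0 - (-2)·-0.020) / (3) = -0.013
Iteration 3:
  α = (1 - (3)·-0.013) / (7) = 0.148
  β = (0 - (-2)·0.148) / (3) = 0.099

(0.148, 0.099)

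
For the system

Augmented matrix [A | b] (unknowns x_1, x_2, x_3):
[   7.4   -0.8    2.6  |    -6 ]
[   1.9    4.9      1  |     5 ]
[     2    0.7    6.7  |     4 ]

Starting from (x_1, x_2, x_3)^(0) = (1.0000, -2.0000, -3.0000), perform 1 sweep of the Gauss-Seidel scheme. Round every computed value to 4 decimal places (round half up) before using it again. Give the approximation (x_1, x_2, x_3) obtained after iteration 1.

Iteration 1:
  x_1 = (-6 - (-0.8)·-2.0000 - (2.6)·-3.0000) / (7.4) = 0.0270
  x_2 = (5 - (1.9)·0.0270 - (1)·-3.0000) / (4.9) = 1.6222
  x_3 = (4 - (2)·0.0270 - (0.7)·1.6222) / (6.7) = 0.4195

(0.0270, 1.6222, 0.4195)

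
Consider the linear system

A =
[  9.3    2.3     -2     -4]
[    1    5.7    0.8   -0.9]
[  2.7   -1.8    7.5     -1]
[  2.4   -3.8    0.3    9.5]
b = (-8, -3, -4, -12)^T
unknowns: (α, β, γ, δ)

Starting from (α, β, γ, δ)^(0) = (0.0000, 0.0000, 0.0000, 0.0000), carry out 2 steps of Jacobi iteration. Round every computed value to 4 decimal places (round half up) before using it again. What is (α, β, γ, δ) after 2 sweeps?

(-1.3881, -0.5000, -0.5184, -1.2395)

Iteration 1:
  α = (-8 - (2.3)·0.0000 - (-2)·0.0000 - (-4)·0.0000) / (9.3) = -0.8602
  β = (-3 - (1)·0.0000 - (0.8)·0.0000 - (-0.9)·0.0000) / (5.7) = -0.5263
  γ = (-4 - (2.7)·0.0000 - (-1.8)·0.0000 - (-1)·0.0000) / (7.5) = -0.5333
  δ = (-12 - (2.4)·0.0000 - (-3.8)·0.0000 - (0.3)·0.0000) / (9.5) = -1.2632
Iteration 2:
  α = (-8 - (2.3)·-0.5263 - (-2)·-0.5333 - (-4)·-1.2632) / (9.3) = -1.3881
  β = (-3 - (1)·-0.8602 - (0.8)·-0.5333 - (-0.9)·-1.2632) / (5.7) = -0.5000
  γ = (-4 - (2.7)·-0.8602 - (-1.8)·-0.5263 - (-1)·-1.2632) / (7.5) = -0.5184
  δ = (-12 - (2.4)·-0.8602 - (-3.8)·-0.5263 - (0.3)·-0.5333) / (9.5) = -1.2395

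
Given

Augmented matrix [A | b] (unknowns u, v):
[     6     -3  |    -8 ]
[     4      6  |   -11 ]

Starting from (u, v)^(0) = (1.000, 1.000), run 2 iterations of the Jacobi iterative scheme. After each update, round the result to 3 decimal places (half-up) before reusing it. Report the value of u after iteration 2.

-2.583

Iteration 1:
  u = (-8 - (-3)·1.000) / (6) = -0.833
  v = (-11 - (4)·1.000) / (6) = -2.500
Iteration 2:
  u = (-8 - (-3)·-2.500) / (6) = -2.583
  v = (-11 - (4)·-0.833) / (6) = -1.278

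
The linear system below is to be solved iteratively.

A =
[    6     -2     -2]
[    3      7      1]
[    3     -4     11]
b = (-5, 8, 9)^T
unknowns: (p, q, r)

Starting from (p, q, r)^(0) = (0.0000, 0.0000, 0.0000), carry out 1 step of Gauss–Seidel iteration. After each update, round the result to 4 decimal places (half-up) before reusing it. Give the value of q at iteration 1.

1.5000

Iteration 1:
  p = (-5 - (-2)·0.0000 - (-2)·0.0000) / (6) = -0.8333
  q = (8 - (3)·-0.8333 - (1)·0.0000) / (7) = 1.5000
  r = (9 - (3)·-0.8333 - (-4)·1.5000) / (11) = 1.5909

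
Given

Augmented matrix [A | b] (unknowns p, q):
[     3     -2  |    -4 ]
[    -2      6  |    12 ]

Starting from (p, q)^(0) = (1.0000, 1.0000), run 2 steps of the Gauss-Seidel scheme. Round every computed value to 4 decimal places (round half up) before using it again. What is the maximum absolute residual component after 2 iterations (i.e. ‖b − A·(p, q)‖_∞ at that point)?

0.3455

Iteration 1:
  p = (-4 - (-2)·1.0000) / (3) = -0.6667
  q = (12 - (-2)·-0.6667) / (6) = 1.7778
Iteration 2:
  p = (-4 - (-2)·1.7778) / (3) = -0.1481
  q = (12 - (-2)·-0.1481) / (6) = 1.9506
Residual b − A·x = (0.3455, 0.0002); ∞-norm = 0.3455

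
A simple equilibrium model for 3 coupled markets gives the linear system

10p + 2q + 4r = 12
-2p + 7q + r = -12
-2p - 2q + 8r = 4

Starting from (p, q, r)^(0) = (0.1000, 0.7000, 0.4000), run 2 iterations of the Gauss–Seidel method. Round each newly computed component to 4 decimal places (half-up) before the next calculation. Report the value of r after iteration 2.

Iteration 1:
  p = (12 - (2)·0.7000 - (4)·0.4000) / (10) = 0.9000
  q = (-12 - (-2)·0.9000 - (1)·0.4000) / (7) = -1.5143
  r = (4 - (-2)·0.9000 - (-2)·-1.5143) / (8) = 0.3464
Iteration 2:
  p = (12 - (2)·-1.5143 - (4)·0.3464) / (10) = 1.3643
  q = (-12 - (-2)·1.3643 - (1)·0.3464) / (7) = -1.3740
  r = (4 - (-2)·1.3643 - (-2)·-1.3740) / (8) = 0.4976

0.4976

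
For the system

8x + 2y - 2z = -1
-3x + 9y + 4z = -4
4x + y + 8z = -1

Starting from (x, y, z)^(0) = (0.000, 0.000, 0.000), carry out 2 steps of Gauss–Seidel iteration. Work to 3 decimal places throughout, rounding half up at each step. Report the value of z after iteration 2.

Iteration 1:
  x = (-1 - (2)·0.000 - (-2)·0.000) / (8) = -0.125
  y = (-4 - (-3)·-0.125 - (4)·0.000) / (9) = -0.486
  z = (-1 - (4)·-0.125 - (1)·-0.486) / (8) = -0.002
Iteration 2:
  x = (-1 - (2)·-0.486 - (-2)·-0.002) / (8) = -0.004
  y = (-4 - (-3)·-0.004 - (4)·-0.002) / (9) = -0.445
  z = (-1 - (4)·-0.004 - (1)·-0.445) / (8) = -0.067

-0.067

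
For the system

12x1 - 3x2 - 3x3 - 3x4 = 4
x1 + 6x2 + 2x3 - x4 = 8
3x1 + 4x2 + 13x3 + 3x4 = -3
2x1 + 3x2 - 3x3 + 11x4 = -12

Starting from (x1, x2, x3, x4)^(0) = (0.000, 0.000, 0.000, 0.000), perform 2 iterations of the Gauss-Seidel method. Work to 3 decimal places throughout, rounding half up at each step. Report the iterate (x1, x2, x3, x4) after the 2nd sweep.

(0.055, 1.276, -0.246, -1.516)

Iteration 1:
  x1 = (4 - (-3)·0.000 - (-3)·0.000 - (-3)·0.000) / (12) = 0.333
  x2 = (8 - (1)·0.333 - (2)·0.000 - (-1)·0.000) / (6) = 1.278
  x3 = (-3 - (3)·0.333 - (4)·1.278 - (3)·0.000) / (13) = -0.701
  x4 = (-12 - (2)·0.333 - (3)·1.278 - (-3)·-0.701) / (11) = -1.691
Iteration 2:
  x1 = (4 - (-3)·1.278 - (-3)·-0.701 - (-3)·-1.691) / (12) = 0.055
  x2 = (8 - (1)·0.055 - (2)·-0.701 - (-1)·-1.691) / (6) = 1.276
  x3 = (-3 - (3)·0.055 - (4)·1.276 - (3)·-1.691) / (13) = -0.246
  x4 = (-12 - (2)·0.055 - (3)·1.276 - (-3)·-0.246) / (11) = -1.516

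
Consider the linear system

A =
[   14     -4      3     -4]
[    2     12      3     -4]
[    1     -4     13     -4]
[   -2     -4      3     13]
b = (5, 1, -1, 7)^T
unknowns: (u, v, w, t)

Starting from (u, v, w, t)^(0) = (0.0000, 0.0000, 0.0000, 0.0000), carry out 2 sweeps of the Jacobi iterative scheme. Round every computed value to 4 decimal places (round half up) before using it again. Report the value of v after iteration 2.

0.2225

Iteration 1:
  u = (5 - (-4)·0.0000 - (3)·0.0000 - (-4)·0.0000) / (14) = 0.3571
  v = (1 - (2)·0.0000 - (3)·0.0000 - (-4)·0.0000) / (12) = 0.0833
  w = (-1 - (1)·0.0000 - (-4)·0.0000 - (-4)·0.0000) / (13) = -0.0769
  t = (7 - (-2)·0.0000 - (-4)·0.0000 - (3)·0.0000) / (13) = 0.5385
Iteration 2:
  u = (5 - (-4)·0.0833 - (3)·-0.0769 - (-4)·0.5385) / (14) = 0.5513
  v = (1 - (2)·0.3571 - (3)·-0.0769 - (-4)·0.5385) / (12) = 0.2225
  w = (-1 - (1)·0.3571 - (-4)·0.0833 - (-4)·0.5385) / (13) = 0.0869
  t = (7 - (-2)·0.3571 - (-4)·0.0833 - (3)·-0.0769) / (13) = 0.6368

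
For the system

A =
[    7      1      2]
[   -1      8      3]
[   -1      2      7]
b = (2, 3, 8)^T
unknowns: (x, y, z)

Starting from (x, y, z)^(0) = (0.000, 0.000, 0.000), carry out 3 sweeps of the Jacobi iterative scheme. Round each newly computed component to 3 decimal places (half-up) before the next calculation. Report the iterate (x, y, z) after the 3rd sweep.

Iteration 1:
  x = (2 - (1)·0.000 - (2)·0.000) / (7) = 0.286
  y = (3 - (-1)·0.000 - (3)·0.000) / (8) = 0.375
  z = (8 - (-1)·0.000 - (2)·0.000) / (7) = 1.143
Iteration 2:
  x = (2 - (1)·0.375 - (2)·1.143) / (7) = -0.094
  y = (3 - (-1)·0.286 - (3)·1.143) / (8) = -0.018
  z = (8 - (-1)·0.286 - (2)·0.375) / (7) = 1.077
Iteration 3:
  x = (2 - (1)·-0.018 - (2)·1.077) / (7) = -0.019
  y = (3 - (-1)·-0.094 - (3)·1.077) / (8) = -0.041
  z = (8 - (-1)·-0.094 - (2)·-0.018) / (7) = 1.135

(-0.019, -0.041, 1.135)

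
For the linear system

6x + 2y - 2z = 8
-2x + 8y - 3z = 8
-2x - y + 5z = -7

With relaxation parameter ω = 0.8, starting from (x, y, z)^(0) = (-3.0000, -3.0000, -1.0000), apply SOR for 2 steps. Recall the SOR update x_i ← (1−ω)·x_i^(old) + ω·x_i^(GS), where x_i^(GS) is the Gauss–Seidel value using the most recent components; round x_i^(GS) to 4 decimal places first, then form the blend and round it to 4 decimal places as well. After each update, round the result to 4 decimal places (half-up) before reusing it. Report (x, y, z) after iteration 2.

Iteration 1:
  x: GS value = (8 - (2)·-3.0000 - (-2)·-1.0000) / (6) = 2.0000;  x ← (1−ω)·-3.0000 + ω·2.0000 = 1.0000
  y: GS value = (8 - (-2)·1.0000 - (-3)·-1.0000) / (8) = 0.8750;  y ← (1−ω)·-3.0000 + ω·0.8750 = 0.1000
  z: GS value = (-7 - (-2)·1.0000 - (-1)·0.1000) / (5) = -0.9800;  z ← (1−ω)·-1.0000 + ω·-0.9800 = -0.9840
Iteration 2:
  x: GS value = (8 - (2)·0.1000 - (-2)·-0.9840) / (6) = 0.9720;  x ← (1−ω)·1.0000 + ω·0.9720 = 0.9776
  y: GS value = (8 - (-2)·0.9776 - (-3)·-0.9840) / (8) = 0.8754;  y ← (1−ω)·0.1000 + ω·0.8754 = 0.7203
  z: GS value = (-7 - (-2)·0.9776 - (-1)·0.7203) / (5) = -0.8649;  z ← (1−ω)·-0.9840 + ω·-0.8649 = -0.8887

(0.9776, 0.7203, -0.8887)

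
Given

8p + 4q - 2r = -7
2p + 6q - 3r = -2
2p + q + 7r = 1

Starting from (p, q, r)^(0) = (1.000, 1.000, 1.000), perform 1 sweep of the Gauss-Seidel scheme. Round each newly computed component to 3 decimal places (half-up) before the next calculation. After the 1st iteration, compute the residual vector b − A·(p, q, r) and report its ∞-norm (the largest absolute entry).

Iteration 1:
  p = (-7 - (4)·1.000 - (-2)·1.000) / (8) = -1.125
  q = (-2 - (2)·-1.125 - (-3)·1.000) / (6) = 0.542
  r = (1 - (2)·-1.125 - (1)·0.542) / (7) = 0.387
Residual b − A·x = (0.606, -1.841, -0.001); ∞-norm = 1.841

1.841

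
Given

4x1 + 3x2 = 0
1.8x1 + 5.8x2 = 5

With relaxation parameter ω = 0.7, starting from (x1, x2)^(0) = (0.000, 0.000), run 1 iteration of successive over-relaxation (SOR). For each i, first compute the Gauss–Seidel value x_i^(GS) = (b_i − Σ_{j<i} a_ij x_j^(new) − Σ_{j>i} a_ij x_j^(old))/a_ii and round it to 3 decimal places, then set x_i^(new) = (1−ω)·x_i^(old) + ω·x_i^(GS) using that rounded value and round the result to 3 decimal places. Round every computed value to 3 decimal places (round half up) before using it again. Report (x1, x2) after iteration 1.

Iteration 1:
  x1: GS value = (0 - (3)·0.000) / (4) = 0.000;  x1 ← (1−ω)·0.000 + ω·0.000 = 0.000
  x2: GS value = (5 - (1.8)·0.000) / (5.8) = 0.862;  x2 ← (1−ω)·0.000 + ω·0.862 = 0.603

(0.000, 0.603)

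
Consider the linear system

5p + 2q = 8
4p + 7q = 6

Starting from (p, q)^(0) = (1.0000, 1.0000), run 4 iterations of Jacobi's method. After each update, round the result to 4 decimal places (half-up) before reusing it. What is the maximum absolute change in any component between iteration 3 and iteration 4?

Iteration 1:
  p = (8 - (2)·1.0000) / (5) = 1.2000
  q = (6 - (4)·1.0000) / (7) = 0.2857
Iteration 2:
  p = (8 - (2)·0.2857) / (5) = 1.4857
  q = (6 - (4)·1.2000) / (7) = 0.1714
Iteration 3:
  p = (8 - (2)·0.1714) / (5) = 1.5314
  q = (6 - (4)·1.4857) / (7) = 0.0082
Iteration 4:
  p = (8 - (2)·0.0082) / (5) = 1.5967
  q = (6 - (4)·1.5314) / (7) = -0.0179
Change: (0.0653, -0.0261) → max |·| = 0.0653

0.0653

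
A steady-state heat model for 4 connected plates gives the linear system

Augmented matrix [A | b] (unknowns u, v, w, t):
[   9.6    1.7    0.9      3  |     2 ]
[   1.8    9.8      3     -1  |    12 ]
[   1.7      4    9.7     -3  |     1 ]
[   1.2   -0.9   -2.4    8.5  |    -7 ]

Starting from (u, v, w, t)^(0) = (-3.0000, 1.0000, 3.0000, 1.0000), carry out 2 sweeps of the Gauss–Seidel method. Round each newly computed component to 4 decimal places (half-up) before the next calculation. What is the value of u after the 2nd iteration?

Iteration 1:
  u = (2 - (1.7)·1.0000 - (0.9)·3.0000 - (3)·1.0000) / (9.6) = -0.5625
  v = (12 - (1.8)·-0.5625 - (3)·3.0000 - (-1)·1.0000) / (9.8) = 0.5115
  w = (1 - (1.7)·-0.5625 - (4)·0.5115 - (-3)·1.0000) / (9.7) = 0.3000
  t = (-7 - (1.2)·-0.5625 - (-0.9)·0.5115 - (-2.4)·0.3000) / (8.5) = -0.6053
Iteration 2:
  u = (2 - (1.7)·0.5115 - (0.9)·0.3000 - (3)·-0.6053) / (9.6) = 0.2788
  v = (12 - (1.8)·0.2788 - (3)·0.3000 - (-1)·-0.6053) / (9.8) = 1.0197
  w = (1 - (1.7)·0.2788 - (4)·1.0197 - (-3)·-0.6053) / (9.7) = -0.5535
  t = (-7 - (1.2)·0.2788 - (-0.9)·1.0197 - (-2.4)·-0.5535) / (8.5) = -0.9112

0.2788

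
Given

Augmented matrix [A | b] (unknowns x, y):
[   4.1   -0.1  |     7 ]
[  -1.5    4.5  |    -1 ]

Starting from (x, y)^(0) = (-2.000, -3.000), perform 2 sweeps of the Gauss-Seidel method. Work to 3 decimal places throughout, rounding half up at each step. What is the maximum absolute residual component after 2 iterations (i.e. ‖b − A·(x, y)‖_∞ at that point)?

0.003

Iteration 1:
  x = (7 - (-0.1)·-3.000) / (4.1) = 1.634
  y = (-1 - (-1.5)·1.634) / (4.5) = 0.322
Iteration 2:
  x = (7 - (-0.1)·0.322) / (4.1) = 1.715
  y = (-1 - (-1.5)·1.715) / (4.5) = 0.349
Residual b − A·x = (0.003, 0.002); ∞-norm = 0.003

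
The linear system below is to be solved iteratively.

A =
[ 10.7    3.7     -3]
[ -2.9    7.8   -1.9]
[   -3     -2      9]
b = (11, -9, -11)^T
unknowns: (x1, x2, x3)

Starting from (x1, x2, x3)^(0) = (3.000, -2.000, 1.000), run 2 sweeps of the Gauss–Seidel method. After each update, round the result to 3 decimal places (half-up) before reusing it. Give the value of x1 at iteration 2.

0.920

Iteration 1:
  x1 = (11 - (3.7)·-2.000 - (-3)·1.000) / (10.7) = 2.000
  x2 = (-9 - (-2.9)·2.000 - (-1.9)·1.000) / (7.8) = -0.167
  x3 = (-11 - (-3)·2.000 - (-2)·-0.167) / (9) = -0.593
Iteration 2:
  x1 = (11 - (3.7)·-0.167 - (-3)·-0.593) / (10.7) = 0.920
  x2 = (-9 - (-2.9)·0.920 - (-1.9)·-0.593) / (7.8) = -0.956
  x3 = (-11 - (-3)·0.920 - (-2)·-0.956) / (9) = -1.128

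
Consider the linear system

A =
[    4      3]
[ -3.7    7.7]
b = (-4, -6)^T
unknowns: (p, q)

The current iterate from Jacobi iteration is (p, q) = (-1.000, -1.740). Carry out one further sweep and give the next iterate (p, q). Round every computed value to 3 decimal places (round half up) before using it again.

(0.305, -1.260)

One sweep:
  p = (-4 - (3)·-1.740) / (4) = 0.305
  q = (-6 - (-3.7)·-1.000) / (7.7) = -1.260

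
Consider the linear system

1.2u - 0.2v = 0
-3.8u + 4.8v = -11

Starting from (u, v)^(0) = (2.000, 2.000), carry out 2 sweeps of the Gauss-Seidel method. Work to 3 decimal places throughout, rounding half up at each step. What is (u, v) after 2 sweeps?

(-0.338, -2.559)

Iteration 1:
  u = (0 - (-0.2)·2.000) / (1.2) = 0.333
  v = (-11 - (-3.8)·0.333) / (4.8) = -2.028
Iteration 2:
  u = (0 - (-0.2)·-2.028) / (1.2) = -0.338
  v = (-11 - (-3.8)·-0.338) / (4.8) = -2.559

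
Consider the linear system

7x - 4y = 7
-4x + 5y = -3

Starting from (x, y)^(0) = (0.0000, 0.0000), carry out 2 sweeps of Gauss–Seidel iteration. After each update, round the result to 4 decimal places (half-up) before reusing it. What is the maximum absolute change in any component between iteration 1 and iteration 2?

0.1143

Iteration 1:
  x = (7 - (-4)·0.0000) / (7) = 1.0000
  y = (-3 - (-4)·1.0000) / (5) = 0.2000
Iteration 2:
  x = (7 - (-4)·0.2000) / (7) = 1.1143
  y = (-3 - (-4)·1.1143) / (5) = 0.2914
Change: (0.1143, 0.0914) → max |·| = 0.1143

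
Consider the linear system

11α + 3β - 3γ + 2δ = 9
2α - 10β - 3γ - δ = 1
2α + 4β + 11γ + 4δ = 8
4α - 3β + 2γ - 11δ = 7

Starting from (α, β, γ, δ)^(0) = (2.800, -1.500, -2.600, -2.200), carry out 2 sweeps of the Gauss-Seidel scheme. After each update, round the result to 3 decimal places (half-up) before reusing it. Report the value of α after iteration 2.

0.863

Iteration 1:
  α = (9 - (3)·-1.500 - (-3)·-2.600 - (2)·-2.200) / (11) = 0.918
  β = (1 - (2)·0.918 - (-3)·-2.600 - (-1)·-2.200) / (-10) = 1.084
  γ = (8 - (2)·0.918 - (4)·1.084 - (4)·-2.200) / (11) = 0.966
  δ = (7 - (4)·0.918 - (-3)·1.084 - (2)·0.966) / (-11) = -0.423
Iteration 2:
  α = (9 - (3)·1.084 - (-3)·0.966 - (2)·-0.423) / (11) = 0.863
  β = (1 - (2)·0.863 - (-3)·0.966 - (-1)·-0.423) / (-10) = -0.175
  γ = (8 - (2)·0.863 - (4)·-0.175 - (4)·-0.423) / (11) = 0.788
  δ = (7 - (4)·0.863 - (-3)·-0.175 - (2)·0.788) / (-11) = -0.132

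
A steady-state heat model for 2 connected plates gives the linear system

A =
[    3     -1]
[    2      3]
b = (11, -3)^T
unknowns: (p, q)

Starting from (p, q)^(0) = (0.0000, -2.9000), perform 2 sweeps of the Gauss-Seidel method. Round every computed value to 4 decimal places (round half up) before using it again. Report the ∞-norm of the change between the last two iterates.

0.0333

Iteration 1:
  p = (11 - (-1)·-2.9000) / (3) = 2.7000
  q = (-3 - (2)·2.7000) / (3) = -2.8000
Iteration 2:
  p = (11 - (-1)·-2.8000) / (3) = 2.7333
  q = (-3 - (2)·2.7333) / (3) = -2.8222
Change: (0.0333, -0.0222) → max |·| = 0.0333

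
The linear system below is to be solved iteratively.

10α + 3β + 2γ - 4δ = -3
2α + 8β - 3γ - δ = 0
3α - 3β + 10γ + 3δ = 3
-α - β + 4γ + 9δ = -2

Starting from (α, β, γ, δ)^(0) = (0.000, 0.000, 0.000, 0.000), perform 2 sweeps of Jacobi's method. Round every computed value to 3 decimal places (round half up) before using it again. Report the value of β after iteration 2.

0.160

Iteration 1:
  α = (-3 - (3)·0.000 - (2)·0.000 - (-4)·0.000) / (10) = -0.300
  β = (0 - (2)·0.000 - (-3)·0.000 - (-1)·0.000) / (8) = 0.000
  γ = (3 - (3)·0.000 - (-3)·0.000 - (3)·0.000) / (10) = 0.300
  δ = (-2 - (-1)·0.000 - (-1)·0.000 - (4)·0.000) / (9) = -0.222
Iteration 2:
  α = (-3 - (3)·0.000 - (2)·0.300 - (-4)·-0.222) / (10) = -0.449
  β = (0 - (2)·-0.300 - (-3)·0.300 - (-1)·-0.222) / (8) = 0.160
  γ = (3 - (3)·-0.300 - (-3)·0.000 - (3)·-0.222) / (10) = 0.457
  δ = (-2 - (-1)·-0.300 - (-1)·0.000 - (4)·0.300) / (9) = -0.389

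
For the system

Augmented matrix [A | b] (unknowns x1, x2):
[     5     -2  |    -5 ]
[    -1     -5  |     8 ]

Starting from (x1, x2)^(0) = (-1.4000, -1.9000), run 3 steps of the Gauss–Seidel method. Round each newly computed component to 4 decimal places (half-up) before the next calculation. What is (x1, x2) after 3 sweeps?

Iteration 1:
  x1 = (-5 - (-2)·-1.9000) / (5) = -1.7600
  x2 = (8 - (-1)·-1.7600) / (-5) = -1.2480
Iteration 2:
  x1 = (-5 - (-2)·-1.2480) / (5) = -1.4992
  x2 = (8 - (-1)·-1.4992) / (-5) = -1.3002
Iteration 3:
  x1 = (-5 - (-2)·-1.3002) / (5) = -1.5201
  x2 = (8 - (-1)·-1.5201) / (-5) = -1.2960

(-1.5201, -1.2960)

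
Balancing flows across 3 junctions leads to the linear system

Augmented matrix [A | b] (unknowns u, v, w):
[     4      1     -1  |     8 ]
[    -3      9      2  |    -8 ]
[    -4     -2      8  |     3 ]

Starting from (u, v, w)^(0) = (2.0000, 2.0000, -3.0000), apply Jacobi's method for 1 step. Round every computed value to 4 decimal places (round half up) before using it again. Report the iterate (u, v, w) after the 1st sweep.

(0.7500, 0.4444, 1.8750)

Iteration 1:
  u = (8 - (1)·2.0000 - (-1)·-3.0000) / (4) = 0.7500
  v = (-8 - (-3)·2.0000 - (2)·-3.0000) / (9) = 0.4444
  w = (3 - (-4)·2.0000 - (-2)·2.0000) / (8) = 1.8750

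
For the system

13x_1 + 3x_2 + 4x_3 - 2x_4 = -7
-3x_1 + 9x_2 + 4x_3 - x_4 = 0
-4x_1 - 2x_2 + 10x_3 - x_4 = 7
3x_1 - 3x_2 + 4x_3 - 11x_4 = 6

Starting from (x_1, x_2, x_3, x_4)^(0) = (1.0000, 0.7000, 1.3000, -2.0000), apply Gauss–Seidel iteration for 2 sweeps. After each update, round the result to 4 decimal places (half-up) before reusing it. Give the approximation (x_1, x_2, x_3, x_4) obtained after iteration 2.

(-0.2555, -0.0219, 0.5236, -0.4188)

Iteration 1:
  x_1 = (-7 - (3)·0.7000 - (4)·1.3000 - (-2)·-2.0000) / (13) = -1.4077
  x_2 = (0 - (-3)·-1.4077 - (4)·1.3000 - (-1)·-2.0000) / (9) = -1.2692
  x_3 = (7 - (-4)·-1.4077 - (-2)·-1.2692 - (-1)·-2.0000) / (10) = -0.3169
  x_4 = (6 - (3)·-1.4077 - (-3)·-1.2692 - (4)·-0.3169) / (-11) = -0.6985
Iteration 2:
  x_1 = (-7 - (3)·-1.2692 - (4)·-0.3169 - (-2)·-0.6985) / (13) = -0.2555
  x_2 = (0 - (-3)·-0.2555 - (4)·-0.3169 - (-1)·-0.6985) / (9) = -0.0219
  x_3 = (7 - (-4)·-0.2555 - (-2)·-0.0219 - (-1)·-0.6985) / (10) = 0.5236
  x_4 = (6 - (3)·-0.2555 - (-3)·-0.0219 - (4)·0.5236) / (-11) = -0.4188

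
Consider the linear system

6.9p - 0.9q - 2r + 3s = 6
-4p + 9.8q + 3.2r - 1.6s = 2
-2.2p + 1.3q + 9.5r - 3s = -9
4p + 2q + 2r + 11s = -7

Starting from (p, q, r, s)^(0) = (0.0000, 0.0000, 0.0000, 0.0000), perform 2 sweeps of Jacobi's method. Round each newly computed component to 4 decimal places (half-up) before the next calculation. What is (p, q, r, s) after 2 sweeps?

Iteration 1:
  p = (6 - (-0.9)·0.0000 - (-2)·0.0000 - (3)·0.0000) / (6.9) = 0.8696
  q = (2 - (-4)·0.0000 - (3.2)·0.0000 - (-1.6)·0.0000) / (9.8) = 0.2041
  r = (-9 - (-2.2)·0.0000 - (1.3)·0.0000 - (-3)·0.0000) / (9.5) = -0.9474
  s = (-7 - (4)·0.0000 - (2)·0.0000 - (2)·0.0000) / (11) = -0.6364
Iteration 2:
  p = (6 - (-0.9)·0.2041 - (-2)·-0.9474 - (3)·-0.6364) / (6.9) = 0.8983
  q = (2 - (-4)·0.8696 - (3.2)·-0.9474 - (-1.6)·-0.6364) / (9.8) = 0.7645
  r = (-9 - (-2.2)·0.8696 - (1.3)·0.2041 - (-3)·-0.6364) / (9.5) = -0.9749
  s = (-7 - (4)·0.8696 - (2)·0.2041 - (2)·-0.9474) / (11) = -0.8174

(0.8983, 0.7645, -0.9749, -0.8174)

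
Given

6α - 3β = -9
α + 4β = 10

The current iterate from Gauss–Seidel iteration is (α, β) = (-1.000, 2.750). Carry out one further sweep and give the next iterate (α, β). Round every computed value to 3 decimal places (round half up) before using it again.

One sweep:
  α = (-9 - (-3)·2.750) / (6) = -0.125
  β = (10 - (1)·-0.125) / (4) = 2.531

(-0.125, 2.531)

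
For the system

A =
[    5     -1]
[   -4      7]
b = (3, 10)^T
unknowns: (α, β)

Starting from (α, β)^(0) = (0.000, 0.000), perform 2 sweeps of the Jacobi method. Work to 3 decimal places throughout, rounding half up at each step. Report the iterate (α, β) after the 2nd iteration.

(0.886, 1.771)

Iteration 1:
  α = (3 - (-1)·0.000) / (5) = 0.600
  β = (10 - (-4)·0.000) / (7) = 1.429
Iteration 2:
  α = (3 - (-1)·1.429) / (5) = 0.886
  β = (10 - (-4)·0.600) / (7) = 1.771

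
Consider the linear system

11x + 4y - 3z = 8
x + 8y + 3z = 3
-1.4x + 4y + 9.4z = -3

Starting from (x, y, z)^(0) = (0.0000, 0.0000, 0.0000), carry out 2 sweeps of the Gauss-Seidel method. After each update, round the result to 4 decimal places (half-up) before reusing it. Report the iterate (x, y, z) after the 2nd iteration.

Iteration 1:
  x = (8 - (4)·0.0000 - (-3)·0.0000) / (11) = 0.7273
  y = (3 - (1)·0.7273 - (3)·0.0000) / (8) = 0.2841
  z = (-3 - (-1.4)·0.7273 - (4)·0.2841) / (9.4) = -0.3317
Iteration 2:
  x = (8 - (4)·0.2841 - (-3)·-0.3317) / (11) = 0.5335
  y = (3 - (1)·0.5335 - (3)·-0.3317) / (8) = 0.4327
  z = (-3 - (-1.4)·0.5335 - (4)·0.4327) / (9.4) = -0.4238

(0.5335, 0.4327, -0.4238)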